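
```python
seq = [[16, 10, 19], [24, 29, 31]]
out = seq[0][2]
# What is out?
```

Trace:
`seq = [[16, 10, 19], [24, 29, 31]]` → seq = [[16, 10, 19], [24, 29, 31]]
`out = seq[0][2]` → out = 19
So out = 19

Answer: 19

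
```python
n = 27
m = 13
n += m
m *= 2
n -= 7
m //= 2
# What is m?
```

Trace:
`n = 27` → n = 27
`m = 13` → m = 13
`n += m` → n = 40
`m *= 2` → m = 26
`n -= 7` → n = 33
`m //= 2` → m = 13
So m = 13

Answer: 13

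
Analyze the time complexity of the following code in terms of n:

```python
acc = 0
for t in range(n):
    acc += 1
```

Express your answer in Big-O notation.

Each loop level contributes: n. Multiplying the contributions gives O(n).

Answer: O(n)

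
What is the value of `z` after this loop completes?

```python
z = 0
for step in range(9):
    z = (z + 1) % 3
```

Increment mod 3, 9 times = 0
`z` takes the values: 0 → 1 → 2 → 0 → 1 → 2 → 0 → 1 → 2 → 0

Answer: 0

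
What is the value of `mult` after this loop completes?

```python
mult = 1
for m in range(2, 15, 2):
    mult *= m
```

Product of even numbers 2 to 14
`mult` takes the values: 1 → 2 → 8 → 48 → 384 → 3840 → 46080 → 645120

Answer: 645120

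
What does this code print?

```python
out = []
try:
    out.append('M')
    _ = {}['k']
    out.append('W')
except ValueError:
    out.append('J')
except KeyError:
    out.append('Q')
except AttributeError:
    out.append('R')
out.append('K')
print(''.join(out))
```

Execution trace: 'M' (try body) → 'Q' (except KeyError) → 'K' (after the try/except). Output: MQK

Answer: MQK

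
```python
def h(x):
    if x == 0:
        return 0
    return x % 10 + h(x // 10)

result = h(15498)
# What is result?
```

Sum of digits of 15498: 8 + 9 + 4 + 5 + 1 = 27

Answer: 27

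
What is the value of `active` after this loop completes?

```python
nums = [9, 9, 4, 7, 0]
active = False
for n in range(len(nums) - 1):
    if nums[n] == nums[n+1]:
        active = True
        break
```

Check consecutive duplicates in [9, 9, 4, 7, 0]
`active` takes the values: False → True

Answer: True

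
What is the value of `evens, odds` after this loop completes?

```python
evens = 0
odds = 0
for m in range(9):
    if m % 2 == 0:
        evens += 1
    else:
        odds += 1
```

Count evens and odds in range(9)
`evens, odds` takes the values: (0, 0) → (1, 0) → (1, 1) → (2, 1) → (2, 2) → (3, 2) → (3, 3) → (4, 3) → (4, 4) → (5, 4)

Answer: 5, 4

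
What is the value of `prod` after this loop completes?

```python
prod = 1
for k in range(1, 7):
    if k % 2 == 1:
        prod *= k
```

Product of odd numbers 1 to 6
`prod` takes the values: 1 → 3 → 15

Answer: 15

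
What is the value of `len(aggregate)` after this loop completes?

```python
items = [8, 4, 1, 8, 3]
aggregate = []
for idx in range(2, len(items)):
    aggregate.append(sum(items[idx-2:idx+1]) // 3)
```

Number of 3-element averages
`aggregate` takes the values: [] → [4] → [4, 4] → [4, 4, 4]
So `len(aggregate)` = 3

Answer: 3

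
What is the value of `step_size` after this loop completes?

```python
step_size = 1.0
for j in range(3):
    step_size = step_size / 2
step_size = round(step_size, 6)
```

Halving LR 3 times: 1 / 2^3
`step_size` takes the values: 1.0 → 0.5 → 0.25 → 0.125

Answer: 0.125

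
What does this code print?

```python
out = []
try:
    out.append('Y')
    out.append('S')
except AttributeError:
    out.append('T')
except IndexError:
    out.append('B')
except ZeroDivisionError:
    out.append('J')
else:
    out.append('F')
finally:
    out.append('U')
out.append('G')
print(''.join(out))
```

Execution trace: 'Y' (try body) → 'S' (try body, no exception) → 'F' (else) → 'U' (finally) → 'G' (after the try/except). Output: YSFUG

Answer: YSFUG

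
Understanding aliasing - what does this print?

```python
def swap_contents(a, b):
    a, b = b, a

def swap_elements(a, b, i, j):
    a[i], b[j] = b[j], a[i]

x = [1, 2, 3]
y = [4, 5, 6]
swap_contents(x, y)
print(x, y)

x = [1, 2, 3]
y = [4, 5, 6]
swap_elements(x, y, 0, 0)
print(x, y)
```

Key concept: parameter rebinding vs mutation.
Step by step:
`x = [1, 2, 3]` → x = [1, 2, 3]
`y = [4, 5, 6]` → y = [4, 5, 6]
`swap_contents(x, y)` → no visible change to tracked variables
`print(x, y)` → prints [1, 2, 3] [4, 5, 6]
`x = [1, 2, 3]` → x = [1, 2, 3]
`y = [4, 5, 6]` → y = [4, 5, 6]
`swap_elements(x, y, 0, 0)` → x = [4, 2, 3]; y = [1, 5, 6]
`print(x, y)` → prints [4, 2, 3] [1, 5, 6]

Answer:
[1, 2, 3] [4, 5, 6]
[4, 2, 3] [1, 5, 6]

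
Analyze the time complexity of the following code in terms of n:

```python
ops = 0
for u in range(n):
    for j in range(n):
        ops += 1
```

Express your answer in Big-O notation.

Each loop level contributes: n × n. Multiplying the contributions gives O(n^2).

Answer: O(n^2)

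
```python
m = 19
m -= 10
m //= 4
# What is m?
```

Trace:
`m = 19` → m = 19
`m -= 10` → m = 9
`m //= 4` → m = 2
So m = 2

Answer: 2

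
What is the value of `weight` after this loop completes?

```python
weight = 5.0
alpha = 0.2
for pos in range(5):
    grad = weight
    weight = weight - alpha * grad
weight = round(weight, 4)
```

Gradient descent: w = 5.0 * (1 - 0.2)^5
`weight` takes the values: 5.0 → 4.0 → 3.2 → 2.56 → 2.048 → 1.6384

Answer: 1.6384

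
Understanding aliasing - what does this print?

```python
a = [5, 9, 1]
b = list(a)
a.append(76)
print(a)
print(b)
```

Key concept: list() constructor creates copy.
Step by step:
`a = [5, 9, 1]` → a = [5, 9, 1]
`b = list(a)` → b = [5, 9, 1]
`a.append(76)` → a = [5, 9, 1, 76]
`print(a)` → prints [5, 9, 1, 76]
`print(b)` → prints [5, 9, 1]

Answer:
[5, 9, 1, 76]
[5, 9, 1]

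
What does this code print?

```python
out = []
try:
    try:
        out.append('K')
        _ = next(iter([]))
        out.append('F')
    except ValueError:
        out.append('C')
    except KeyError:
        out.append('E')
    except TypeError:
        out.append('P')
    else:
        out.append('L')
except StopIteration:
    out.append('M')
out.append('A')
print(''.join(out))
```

Execution trace: 'K' (try body) → 'M' (outer except StopIteration) → 'A' (after the try/except). Output: KMA

Answer: KMA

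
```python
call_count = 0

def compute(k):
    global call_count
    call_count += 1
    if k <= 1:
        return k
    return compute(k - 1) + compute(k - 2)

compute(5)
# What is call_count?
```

Calls(k) = 1 + Calls(k-1) + Calls(k-2); Calls(0)=Calls(1)=1. For k=5 this gives 15.

Answer: 15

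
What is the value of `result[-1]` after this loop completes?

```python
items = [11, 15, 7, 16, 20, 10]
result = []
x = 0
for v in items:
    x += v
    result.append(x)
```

Cumulative sum ends at 79
`result` takes the values: [] → [11] → [11, 26] → [11, 26, 33] → [11, 26, 33, 49] → [11, 26, 33, 49, 69] → [11, 26, 33, 49, 69, 79]
So `result[-1]` = 79

Answer: 79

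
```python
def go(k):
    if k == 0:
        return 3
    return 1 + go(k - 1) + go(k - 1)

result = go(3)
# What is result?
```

go(k) = 1 + 2·go(k-1), go(0)=3. Closed form: (3+1)·2^3 - 1 = 31.

Answer: 31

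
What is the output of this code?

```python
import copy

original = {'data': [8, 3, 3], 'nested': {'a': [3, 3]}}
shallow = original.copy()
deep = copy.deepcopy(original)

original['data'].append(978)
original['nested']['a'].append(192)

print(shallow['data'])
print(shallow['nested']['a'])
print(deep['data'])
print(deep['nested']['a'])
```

Key concept: comparing shallow vs deep copy.
Step by step:
`original = {'data': [8, 3, 3], 'nested': {'a': [3, 3]}}` → original = {'data': [8, 3, 3], 'nested': {'a': [3, 3]}}
`shallow = original.copy()` → shallow = {'data': [8, 3, 3], 'nested': {'a': [3, 3]}}
`deep = copy.deepcopy(original)` → deep = {'data': [8, 3, 3], 'nested': {'a': [3, 3]}}
`original['data'].append(978)` → original = {'data': [8, 3, 3, 978], 'nested': {'a': [3, 3]}}; shallow = {'data': [8, 3, 3, 978], 'nested': {'a': [3, 3]}}
`original['nested']['a'].append(192)` → original = {'data': [8, 3, 3, 978], 'nested': {'a': [3, 3, 192]}}; shallow = {'data': [8, 3, 3, 978], 'nested': {'a': [3, 3, 192]}}
`print(shallow['data'])` → prints [8, 3, 3, 978]
`print(shallow['nested']['a'])` → prints [3, 3, 192]
`print(deep['data'])` → prints [8, 3, 3]
`print(deep['nested']['a'])` → prints [3, 3]

Answer:
[8, 3, 3, 978]
[3, 3, 192]
[8, 3, 3]
[3, 3]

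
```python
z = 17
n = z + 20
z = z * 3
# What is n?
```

Trace:
`z = 17` → z = 17
`n = z + 20` → n = 37
`z = z * 3` → z = 51
So n = 37

Answer: 37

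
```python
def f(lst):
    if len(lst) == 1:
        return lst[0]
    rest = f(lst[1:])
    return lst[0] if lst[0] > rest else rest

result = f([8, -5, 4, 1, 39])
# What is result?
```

Recursive max over [8, -5, 4, 1, 39] = 39

Answer: 39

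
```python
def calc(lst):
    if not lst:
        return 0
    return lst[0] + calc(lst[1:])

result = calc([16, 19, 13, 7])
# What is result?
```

16 + 19 + 13 + 7 + 0 = 55

Answer: 55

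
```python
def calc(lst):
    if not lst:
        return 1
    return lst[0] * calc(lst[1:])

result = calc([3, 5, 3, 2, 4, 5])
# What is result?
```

Product over [3, 5, 3, 2, 4, 5] = 3 * 5 * 3 * 2 * 4 * 5 = 1800

Answer: 1800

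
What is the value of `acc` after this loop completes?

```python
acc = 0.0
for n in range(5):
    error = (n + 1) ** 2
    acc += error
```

Sum of squared losses 1² + 2² + ... + 5²
`acc` takes the values: 0.0 → 1.0 → 5.0 → 14.0 → 30.0 → 55.0

Answer: 55.0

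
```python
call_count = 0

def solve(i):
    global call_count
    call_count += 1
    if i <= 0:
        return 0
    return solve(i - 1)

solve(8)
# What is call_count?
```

Linear recursion stepping by 1: 9 calls from i=8 down to ≤0.

Answer: 9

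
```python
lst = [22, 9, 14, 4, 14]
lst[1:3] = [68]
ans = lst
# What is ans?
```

Trace:
`lst = [22, 9, 14, 4, 14]` → lst = [22, 9, 14, 4, 14]
`lst[1:3] = [68]` → lst = [22, 68, 4, 14]
`ans = lst` → ans = [22, 68, 4, 14]
So ans = [22, 68, 4, 14]

Answer: [22, 68, 4, 14]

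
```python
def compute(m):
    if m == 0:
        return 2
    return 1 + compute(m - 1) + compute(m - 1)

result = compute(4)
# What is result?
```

compute(m) = 1 + 2·compute(m-1), compute(0)=2. Closed form: (2+1)·2^4 - 1 = 47.

Answer: 47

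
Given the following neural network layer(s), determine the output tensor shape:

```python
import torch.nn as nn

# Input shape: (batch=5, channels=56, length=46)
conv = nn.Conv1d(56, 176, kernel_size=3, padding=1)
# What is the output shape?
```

Input: (5, 56, 46) -> Output: (5, 176, 46)

Answer: (5, 176, 46)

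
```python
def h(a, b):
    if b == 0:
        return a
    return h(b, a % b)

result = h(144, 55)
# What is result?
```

h(144, 55) -> h(55, 34) -> h(34, 21) -> h(21, 13) -> h(13, 8) -> h(8, 5) -> h(5, 3) -> h(3, 2) -> h(2, 1) -> h(1, 0) -> 1

Answer: 1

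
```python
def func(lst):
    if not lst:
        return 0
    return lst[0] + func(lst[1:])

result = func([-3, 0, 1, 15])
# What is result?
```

(-3) + 0 + 1 + 15 + 0 = 13

Answer: 13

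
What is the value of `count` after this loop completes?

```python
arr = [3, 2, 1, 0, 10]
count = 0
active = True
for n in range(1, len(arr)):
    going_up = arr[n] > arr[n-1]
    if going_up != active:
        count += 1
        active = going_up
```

Count direction changes in [3, 2, 1, 0, 10]
`count` takes the values: 0 → 1 → 2

Answer: 2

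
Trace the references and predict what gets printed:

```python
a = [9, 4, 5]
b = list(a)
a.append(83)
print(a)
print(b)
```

Key concept: list() constructor creates copy.
Step by step:
`a = [9, 4, 5]` → a = [9, 4, 5]
`b = list(a)` → b = [9, 4, 5]
`a.append(83)` → a = [9, 4, 5, 83]
`print(a)` → prints [9, 4, 5, 83]
`print(b)` → prints [9, 4, 5]

Answer:
[9, 4, 5, 83]
[9, 4, 5]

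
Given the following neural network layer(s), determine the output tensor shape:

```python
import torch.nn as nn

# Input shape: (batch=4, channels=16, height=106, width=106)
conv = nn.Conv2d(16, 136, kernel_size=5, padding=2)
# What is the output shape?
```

Input: (4, 16, 106, 106) -> Output: (4, 136, 106, 106)

Answer: (4, 136, 106, 106)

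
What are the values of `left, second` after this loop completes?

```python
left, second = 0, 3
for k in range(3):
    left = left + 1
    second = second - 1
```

left goes 0→3, second goes 3→0
`left, second` takes the values: (0, 3) → (1, 3) → (1, 2) → (2, 2) → (2, 1) → (3, 1) → (3, 0)

Answer: 3, 0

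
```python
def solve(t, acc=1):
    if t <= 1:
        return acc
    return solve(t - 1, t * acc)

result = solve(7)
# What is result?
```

Accumulator trace (n, acc): (7, 1) -> (6, 7) -> (5, 42) -> (4, 210) -> (3, 840) -> (2, 2520) -> (1, 5040) -> return 5040

Answer: 5040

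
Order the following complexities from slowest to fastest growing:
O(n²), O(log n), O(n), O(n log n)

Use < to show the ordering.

Ordered by growth rate: O(log n) < O(n) < O(n log n) < O(n²)

Answer: O(log n) < O(n) < O(n log n) < O(n²)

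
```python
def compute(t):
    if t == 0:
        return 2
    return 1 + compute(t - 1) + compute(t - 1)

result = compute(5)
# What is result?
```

compute(t) = 1 + 2·compute(t-1), compute(0)=2. Closed form: (2+1)·2^5 - 1 = 95.

Answer: 95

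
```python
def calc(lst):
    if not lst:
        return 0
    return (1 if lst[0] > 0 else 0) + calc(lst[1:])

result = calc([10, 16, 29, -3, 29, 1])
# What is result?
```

Count of positive elements in [10, 16, 29, -3, 29, 1] = 5

Answer: 5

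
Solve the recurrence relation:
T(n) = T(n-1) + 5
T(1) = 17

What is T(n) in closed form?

Unrolling: T(n) = T(1) + 5·(n-1) = 17 + 5(n-1) = 5n + 12.

Answer: T(n) = 5n + 12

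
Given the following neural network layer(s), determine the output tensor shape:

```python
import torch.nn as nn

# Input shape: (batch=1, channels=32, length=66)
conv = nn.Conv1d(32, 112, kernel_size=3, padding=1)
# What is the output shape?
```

Input: (1, 32, 66) -> Output: (1, 112, 66)

Answer: (1, 112, 66)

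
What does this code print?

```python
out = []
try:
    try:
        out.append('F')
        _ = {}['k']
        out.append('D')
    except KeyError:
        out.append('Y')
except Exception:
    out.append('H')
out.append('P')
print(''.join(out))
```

Execution trace: 'F' (inner try body) → 'Y' (inner except KeyError) → 'P' (after the try/except). Output: FYP

Answer: FYP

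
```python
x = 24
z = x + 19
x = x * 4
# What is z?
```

Trace:
`x = 24` → x = 24
`z = x + 19` → z = 43
`x = x * 4` → x = 96
So z = 43

Answer: 43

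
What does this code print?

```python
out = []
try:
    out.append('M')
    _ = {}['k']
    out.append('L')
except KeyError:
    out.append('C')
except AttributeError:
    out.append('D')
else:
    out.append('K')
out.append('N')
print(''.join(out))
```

Execution trace: 'M' (try body) → 'C' (except KeyError) → 'N' (after the try/except). Output: MCN

Answer: MCN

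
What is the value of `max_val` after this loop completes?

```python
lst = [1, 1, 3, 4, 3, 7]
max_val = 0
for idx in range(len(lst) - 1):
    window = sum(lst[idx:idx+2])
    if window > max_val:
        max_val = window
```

Max sum of 2-element window in [1, 1, 3, 4, 3, 7]
`max_val` takes the values: 0 → 2 → 4 → 7 → 10

Answer: 10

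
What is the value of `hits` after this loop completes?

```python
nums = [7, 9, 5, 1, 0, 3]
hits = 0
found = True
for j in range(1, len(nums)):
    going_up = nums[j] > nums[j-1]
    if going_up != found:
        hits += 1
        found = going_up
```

Count direction changes in [7, 9, 5, 1, 0, 3]
`hits` takes the values: 0 → 1 → 2

Answer: 2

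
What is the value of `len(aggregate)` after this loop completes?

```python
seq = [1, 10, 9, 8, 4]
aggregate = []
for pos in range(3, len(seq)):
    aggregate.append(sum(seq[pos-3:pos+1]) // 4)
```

Number of 4-element averages
`aggregate` takes the values: [] → [7] → [7, 7]
So `len(aggregate)` = 2

Answer: 2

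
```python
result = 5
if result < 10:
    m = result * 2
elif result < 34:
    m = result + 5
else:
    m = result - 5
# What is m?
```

Trace:
`result = 5` → result = 5
`if result < 10: ...` → result < 10 is True → m = 10
So m = 10

Answer: 10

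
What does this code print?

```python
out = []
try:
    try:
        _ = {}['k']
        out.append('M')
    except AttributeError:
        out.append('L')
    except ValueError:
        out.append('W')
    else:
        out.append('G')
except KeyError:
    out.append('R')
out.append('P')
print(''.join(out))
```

Execution trace: 'R' (outer except KeyError) → 'P' (after the try/except). Output: RP

Answer: RP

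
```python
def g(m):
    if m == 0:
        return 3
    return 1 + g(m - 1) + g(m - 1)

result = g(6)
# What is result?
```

g(m) = 1 + 2·g(m-1), g(0)=3. Closed form: (3+1)·2^6 - 1 = 255.

Answer: 255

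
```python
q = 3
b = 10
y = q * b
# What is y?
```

Trace:
`q = 3` → q = 3
`b = 10` → b = 10
`y = q * b` → y = 30
So y = 30

Answer: 30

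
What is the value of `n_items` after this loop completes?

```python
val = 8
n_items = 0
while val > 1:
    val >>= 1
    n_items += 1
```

Count right shifts until 1
`n_items` takes the values: 0 → 1 → 2 → 3

Answer: 3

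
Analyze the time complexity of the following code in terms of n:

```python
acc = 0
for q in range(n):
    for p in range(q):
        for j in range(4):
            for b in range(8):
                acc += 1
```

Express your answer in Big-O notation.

Each loop level contributes: n × n × 1 × 1. Multiplying the contributions gives O(n^2).

Answer: O(n^2)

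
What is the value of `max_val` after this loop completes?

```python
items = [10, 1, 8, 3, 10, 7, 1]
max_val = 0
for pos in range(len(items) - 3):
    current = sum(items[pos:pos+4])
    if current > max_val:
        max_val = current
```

Max sum of 4-element window in [10, 1, 8, 3, 10, 7, 1]
`max_val` takes the values: 0 → 22 → 28

Answer: 28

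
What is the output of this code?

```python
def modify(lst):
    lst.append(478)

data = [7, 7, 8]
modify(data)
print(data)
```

Key concept: function modifies passed list.
Step by step:
`data = [7, 7, 8]` → data = [7, 7, 8]
`modify(data)` → data = [7, 7, 8, 478]
`print(data)` → prints [7, 7, 8, 478]

Answer: [7, 7, 8, 478]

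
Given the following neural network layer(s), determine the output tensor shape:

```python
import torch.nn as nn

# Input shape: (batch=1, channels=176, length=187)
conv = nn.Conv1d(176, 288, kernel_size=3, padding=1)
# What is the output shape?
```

Input: (1, 176, 187) -> Output: (1, 288, 187)

Answer: (1, 288, 187)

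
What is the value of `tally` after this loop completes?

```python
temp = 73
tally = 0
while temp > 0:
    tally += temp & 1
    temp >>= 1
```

Count set bits in 73 (binary: 0b1001001)
`tally` takes the values: 0 → 1 → 2 → 3

Answer: 3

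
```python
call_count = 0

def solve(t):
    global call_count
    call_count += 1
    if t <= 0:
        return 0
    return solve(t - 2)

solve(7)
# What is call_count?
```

Linear recursion stepping by 2: 5 calls from t=7 down to ≤0.

Answer: 5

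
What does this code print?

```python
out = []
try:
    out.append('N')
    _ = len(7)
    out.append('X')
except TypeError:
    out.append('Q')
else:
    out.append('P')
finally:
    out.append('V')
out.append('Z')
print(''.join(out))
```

Execution trace: 'N' (try body) → 'Q' (except TypeError) → 'V' (finally) → 'Z' (after the try/except). Output: NQVZ

Answer: NQVZ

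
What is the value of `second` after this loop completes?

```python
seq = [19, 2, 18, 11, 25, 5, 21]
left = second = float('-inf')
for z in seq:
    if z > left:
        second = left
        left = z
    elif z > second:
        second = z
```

Second largest (with repeats) in [19, 2, 18, 11, 25, 5, 21]
`second` takes the values: -inf → 2 → 18 → 19 → 21

Answer: 21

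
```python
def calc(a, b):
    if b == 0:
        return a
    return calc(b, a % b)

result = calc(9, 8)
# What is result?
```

calc(9, 8) -> calc(8, 1) -> calc(1, 0) -> 1

Answer: 1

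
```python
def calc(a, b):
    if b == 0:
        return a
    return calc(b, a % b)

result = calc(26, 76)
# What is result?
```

calc(26, 76) -> calc(76, 26) -> calc(26, 24) -> calc(24, 2) -> calc(2, 0) -> 2

Answer: 2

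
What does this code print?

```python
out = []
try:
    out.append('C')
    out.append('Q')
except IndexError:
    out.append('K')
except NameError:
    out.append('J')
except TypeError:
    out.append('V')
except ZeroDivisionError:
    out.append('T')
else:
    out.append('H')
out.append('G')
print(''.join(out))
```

Execution trace: 'C' (try body) → 'Q' (try body, no exception) → 'H' (else) → 'G' (after the try/except). Output: CQHG

Answer: CQHG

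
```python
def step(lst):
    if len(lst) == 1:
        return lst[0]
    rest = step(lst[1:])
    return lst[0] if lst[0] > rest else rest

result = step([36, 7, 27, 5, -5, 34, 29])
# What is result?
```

Recursive max over [36, 7, 27, 5, -5, 34, 29] = 36

Answer: 36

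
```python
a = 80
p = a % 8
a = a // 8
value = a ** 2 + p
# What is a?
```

Trace:
`a = 80` → a = 80
`p = a % 8` → p = 0
`a = a // 8` → a = 10
`value = a ** 2 + p` → value = 100
So a = 10

Answer: 10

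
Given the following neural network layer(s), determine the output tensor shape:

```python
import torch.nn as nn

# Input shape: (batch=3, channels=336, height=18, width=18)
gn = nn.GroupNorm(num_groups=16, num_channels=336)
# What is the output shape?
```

Input: (3, 336, 18, 18) -> Output: (3, 336, 18, 18)

Answer: (3, 336, 18, 18)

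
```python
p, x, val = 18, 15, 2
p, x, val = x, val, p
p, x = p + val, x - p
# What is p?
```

Trace:
`p, x, val = 18, 15, 2` → p = 18; x = 15; val = 2
`p, x, val = x, val, p` → p = 15; x = 2; val = 18
`p, x = p + val, x - p` → p = 33; x = -13
So p = 33

Answer: 33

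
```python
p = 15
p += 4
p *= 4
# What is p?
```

Trace:
`p = 15` → p = 15
`p += 4` → p = 19
`p *= 4` → p = 76
So p = 76

Answer: 76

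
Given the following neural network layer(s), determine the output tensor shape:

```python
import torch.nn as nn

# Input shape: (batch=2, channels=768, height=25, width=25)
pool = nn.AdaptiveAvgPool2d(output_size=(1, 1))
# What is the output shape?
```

Input: (2, 768, 25, 25) -> Output: (2, 768, 1, 1)

Answer: (2, 768, 1, 1)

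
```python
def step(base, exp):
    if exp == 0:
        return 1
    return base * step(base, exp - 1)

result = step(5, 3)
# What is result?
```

step(5, 3) = 5 * 5 * 5 = 125

Answer: 125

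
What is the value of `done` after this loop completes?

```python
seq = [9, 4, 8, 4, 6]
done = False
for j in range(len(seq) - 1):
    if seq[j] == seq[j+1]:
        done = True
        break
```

Check consecutive duplicates in [9, 4, 8, 4, 6]
`done` takes the values: False

Answer: False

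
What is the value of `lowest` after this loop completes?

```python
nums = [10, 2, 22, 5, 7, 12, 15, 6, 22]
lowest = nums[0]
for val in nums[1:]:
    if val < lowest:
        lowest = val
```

Minimum of [10, 2, 22, 5, 7, 12, 15, 6, 22]
`lowest` takes the values: 10 → 2

Answer: 2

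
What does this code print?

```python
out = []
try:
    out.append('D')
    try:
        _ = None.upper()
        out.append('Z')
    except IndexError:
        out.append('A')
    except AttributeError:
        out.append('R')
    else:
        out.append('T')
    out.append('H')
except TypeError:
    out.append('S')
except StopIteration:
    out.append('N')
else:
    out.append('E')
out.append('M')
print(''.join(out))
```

Execution trace: 'D' (try body) → 'R' (inner except AttributeError) → 'H' (try body, no exception) → 'E' (else) → 'M' (after the try/except). Output: DRHEM

Answer: DRHEM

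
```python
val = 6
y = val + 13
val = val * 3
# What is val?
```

Trace:
`val = 6` → val = 6
`y = val + 13` → y = 19
`val = val * 3` → val = 18
So val = 18

Answer: 18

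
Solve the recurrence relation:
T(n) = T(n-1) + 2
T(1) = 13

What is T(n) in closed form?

Unrolling: T(n) = T(1) + 2·(n-1) = 13 + 2(n-1) = 2n + 11.

Answer: T(n) = 2n + 11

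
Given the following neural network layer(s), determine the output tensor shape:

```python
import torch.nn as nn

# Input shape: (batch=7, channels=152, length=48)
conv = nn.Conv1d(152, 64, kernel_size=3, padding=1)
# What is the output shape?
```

Input: (7, 152, 48) -> Output: (7, 64, 48)

Answer: (7, 64, 48)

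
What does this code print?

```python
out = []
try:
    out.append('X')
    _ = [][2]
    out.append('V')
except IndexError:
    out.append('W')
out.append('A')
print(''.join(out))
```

Execution trace: 'X' (try body) → 'W' (except IndexError) → 'A' (after the try/except). Output: XWA

Answer: XWA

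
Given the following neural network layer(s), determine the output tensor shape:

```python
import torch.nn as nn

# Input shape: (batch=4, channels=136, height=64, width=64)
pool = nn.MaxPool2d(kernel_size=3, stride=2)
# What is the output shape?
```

Input: (4, 136, 64, 64) -> Output: (4, 136, 31, 31)

Answer: (4, 136, 31, 31)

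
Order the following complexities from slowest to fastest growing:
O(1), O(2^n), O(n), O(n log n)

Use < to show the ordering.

Ordered by growth rate: O(1) < O(n) < O(n log n) < O(2^n)

Answer: O(1) < O(n) < O(n log n) < O(2^n)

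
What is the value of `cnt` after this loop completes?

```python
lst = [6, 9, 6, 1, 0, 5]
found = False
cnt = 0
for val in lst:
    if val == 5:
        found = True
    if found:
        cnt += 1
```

Count elements after first 5 in [6, 9, 6, 1, 0, 5]
`cnt` takes the values: 0 → 1

Answer: 1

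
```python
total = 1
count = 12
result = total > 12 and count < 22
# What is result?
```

Trace:
`total = 1` → total = 1
`count = 12` → count = 12
`result = total > 12 and count < 22` → result = False
So result = False

Answer: False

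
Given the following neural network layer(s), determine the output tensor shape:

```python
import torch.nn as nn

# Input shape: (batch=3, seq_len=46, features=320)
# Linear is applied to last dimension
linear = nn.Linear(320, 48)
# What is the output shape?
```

Input: (3, 46, 320) -> Output: (3, 46, 48)

Answer: (3, 46, 48)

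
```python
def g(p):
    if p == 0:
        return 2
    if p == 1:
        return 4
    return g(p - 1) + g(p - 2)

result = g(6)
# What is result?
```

Build up from base cases: g(0)=2, g(1)=4, g(2)=6, g(3)=10, g(4)=16, g(5)=26, g(6)=42

Answer: 42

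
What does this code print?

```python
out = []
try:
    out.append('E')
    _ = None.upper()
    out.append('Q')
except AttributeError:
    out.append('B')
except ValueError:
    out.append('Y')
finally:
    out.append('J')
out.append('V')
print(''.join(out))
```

Execution trace: 'E' (try body) → 'B' (except AttributeError) → 'J' (finally) → 'V' (after the try/except). Output: EBJV

Answer: EBJV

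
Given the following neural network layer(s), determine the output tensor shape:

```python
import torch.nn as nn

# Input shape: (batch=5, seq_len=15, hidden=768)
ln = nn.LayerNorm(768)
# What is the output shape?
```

Input: (5, 15, 768) -> Output: (5, 15, 768)

Answer: (5, 15, 768)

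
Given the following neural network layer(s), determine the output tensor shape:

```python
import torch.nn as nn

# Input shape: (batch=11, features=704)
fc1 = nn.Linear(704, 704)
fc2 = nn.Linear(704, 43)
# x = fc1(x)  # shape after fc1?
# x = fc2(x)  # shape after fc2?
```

Input: (11, 704) -> after fc1: (11, 704) -> Output: (11, 43)

Answer: (11, 43)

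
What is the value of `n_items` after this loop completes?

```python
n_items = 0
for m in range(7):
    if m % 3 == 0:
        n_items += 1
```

Count numbers divisible by 3 in range(7)
`n_items` takes the values: 0 → 1 → 2 → 3

Answer: 3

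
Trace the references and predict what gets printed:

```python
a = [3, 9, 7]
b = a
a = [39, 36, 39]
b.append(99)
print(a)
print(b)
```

Key concept: rebinding vs mutation: a is rebound to a new list, b still points at the original.
Step by step:
`a = [3, 9, 7]` → a = [3, 9, 7]
`b = a` → b = [3, 9, 7] (same object as a)
`a = [39, 36, 39]` → a = [39, 36, 39]
`b.append(99)` → b = [3, 9, 7, 99]
`print(a)` → prints [39, 36, 39]
`print(b)` → prints [3, 9, 7, 99]

Answer:
[39, 36, 39]
[3, 9, 7, 99]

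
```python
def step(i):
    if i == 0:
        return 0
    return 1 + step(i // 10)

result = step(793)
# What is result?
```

Count of digits of 793: 3

Answer: 3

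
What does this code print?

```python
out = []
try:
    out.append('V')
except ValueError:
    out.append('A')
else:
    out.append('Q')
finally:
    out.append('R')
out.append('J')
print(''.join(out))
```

Execution trace: 'V' (try body, no exception) → 'Q' (else) → 'R' (finally) → 'J' (after the try/except). Output: VQRJ

Answer: VQRJ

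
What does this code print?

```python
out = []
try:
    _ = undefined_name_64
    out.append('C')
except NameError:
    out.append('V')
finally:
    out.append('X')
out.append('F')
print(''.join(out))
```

Execution trace: 'V' (except NameError) → 'X' (finally) → 'F' (after the try/except). Output: VXF

Answer: VXF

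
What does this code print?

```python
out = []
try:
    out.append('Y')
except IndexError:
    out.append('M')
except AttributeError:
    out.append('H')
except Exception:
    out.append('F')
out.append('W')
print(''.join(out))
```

Execution trace: 'Y' (try body, no exception) → 'W' (after the try/except). Output: YW

Answer: YW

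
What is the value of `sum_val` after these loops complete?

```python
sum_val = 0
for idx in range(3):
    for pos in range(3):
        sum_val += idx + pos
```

Sum of all idx+pos for idx,pos in 3x3
`sum_val` takes the values: 0 → 1 → 3 → 4 → 6 → 9 → 11 → 14 → 18

Answer: 18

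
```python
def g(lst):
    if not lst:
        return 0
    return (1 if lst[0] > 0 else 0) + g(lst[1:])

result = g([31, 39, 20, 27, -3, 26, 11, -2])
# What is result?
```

Count of positive elements in [31, 39, 20, 27, -3, 26, 11, -2] = 6

Answer: 6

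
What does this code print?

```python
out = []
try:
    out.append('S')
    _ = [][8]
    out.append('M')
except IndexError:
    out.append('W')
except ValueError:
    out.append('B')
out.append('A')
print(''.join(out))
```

Execution trace: 'S' (try body) → 'W' (except IndexError) → 'A' (after the try/except). Output: SWA

Answer: SWA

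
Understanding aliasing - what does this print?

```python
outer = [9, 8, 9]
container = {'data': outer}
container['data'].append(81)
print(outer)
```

Key concept: dict holds reference to list.
Step by step:
`outer = [9, 8, 9]` → outer = [9, 8, 9]
`container = {'data': outer}` → container = {'data': [9, 8, 9]}
`container['data'].append(81)` → outer = [9, 8, 9, 81]; container = {'data': [9, 8, 9, 81]}
`print(outer)` → prints [9, 8, 9, 81]

Answer: [9, 8, 9, 81]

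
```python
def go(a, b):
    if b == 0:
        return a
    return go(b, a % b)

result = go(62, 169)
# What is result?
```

go(62, 169) -> go(169, 62) -> go(62, 45) -> go(45, 17) -> go(17, 11) -> go(11, 6) -> go(6, 5) -> go(5, 1) -> go(1, 0) -> 1

Answer: 1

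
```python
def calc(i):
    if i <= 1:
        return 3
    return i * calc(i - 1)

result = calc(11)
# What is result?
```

calc(11) = 11 * 10 * 9 * 8 * 7 * 6 * 5 * 4 * 3 * 2 * 3 = 119750400

Answer: 119750400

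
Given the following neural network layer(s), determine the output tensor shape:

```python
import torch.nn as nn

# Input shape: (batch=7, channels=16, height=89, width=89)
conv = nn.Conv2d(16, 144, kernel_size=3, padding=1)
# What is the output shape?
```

Input: (7, 16, 89, 89) -> Output: (7, 144, 89, 89)

Answer: (7, 144, 89, 89)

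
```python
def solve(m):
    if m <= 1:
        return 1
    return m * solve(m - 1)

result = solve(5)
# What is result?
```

solve(5) = 5 * 4 * 3 * 2 * 1 = 120

Answer: 120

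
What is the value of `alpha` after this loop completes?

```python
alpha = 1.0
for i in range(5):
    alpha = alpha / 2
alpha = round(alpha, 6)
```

Halving LR 5 times: 1 / 2^5
`alpha` takes the values: 1.0 → 0.5 → 0.25 → 0.125 → 0.0625 → 0.03125

Answer: 0.03125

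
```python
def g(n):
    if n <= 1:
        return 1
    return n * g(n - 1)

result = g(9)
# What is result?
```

g(9) = 9 * 8 * 7 * 6 * 5 * 4 * 3 * 2 * 1 = 362880

Answer: 362880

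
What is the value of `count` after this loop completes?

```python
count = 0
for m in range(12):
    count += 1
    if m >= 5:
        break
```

Loop breaks when m reaches 5, count is 6
`count` takes the values: 0 → 1 → 2 → 3 → 4 → 5 → 6

Answer: 6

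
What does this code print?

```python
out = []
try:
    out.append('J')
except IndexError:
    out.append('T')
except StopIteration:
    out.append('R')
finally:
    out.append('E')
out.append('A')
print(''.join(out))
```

Execution trace: 'J' (try body, no exception) → 'E' (finally) → 'A' (after the try/except). Output: JEA

Answer: JEA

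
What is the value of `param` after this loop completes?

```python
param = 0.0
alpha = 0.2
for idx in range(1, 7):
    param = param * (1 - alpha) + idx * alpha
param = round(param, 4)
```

Moving average with lr=0.2
`param` takes the values: 0.0 → 0.2 → 0.56 → 1.048 → 1.6384 → 2.31072 → 3.048576 → 3.0486

Answer: 3.0486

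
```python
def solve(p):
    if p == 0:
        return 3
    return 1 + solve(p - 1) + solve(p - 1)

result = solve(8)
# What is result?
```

solve(p) = 1 + 2·solve(p-1), solve(0)=3. Closed form: (3+1)·2^8 - 1 = 1023.

Answer: 1023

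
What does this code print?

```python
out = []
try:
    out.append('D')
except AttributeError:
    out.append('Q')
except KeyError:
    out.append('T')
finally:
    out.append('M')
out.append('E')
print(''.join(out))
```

Execution trace: 'D' (try body, no exception) → 'M' (finally) → 'E' (after the try/except). Output: DME

Answer: DME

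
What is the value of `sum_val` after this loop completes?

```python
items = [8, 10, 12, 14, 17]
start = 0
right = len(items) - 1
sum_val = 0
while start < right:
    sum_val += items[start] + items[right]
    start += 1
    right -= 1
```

Sum of pairs from ends
`sum_val` takes the values: 0 → 25 → 49

Answer: 49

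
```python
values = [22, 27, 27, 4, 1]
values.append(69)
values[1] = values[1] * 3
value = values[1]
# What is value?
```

Trace:
`values = [22, 27, 27, 4, 1]` → values = [22, 27, 27, 4, 1]
`values.append(69)` → values = [22, 27, 27, 4, 1, 69]
`values[1] = values[1] * 3` → values = [22, 81, 27, 4, 1, 69]
`value = values[1]` → value = 81
So value = 81

Answer: 81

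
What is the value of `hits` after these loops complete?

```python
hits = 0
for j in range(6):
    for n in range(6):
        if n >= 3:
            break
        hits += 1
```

Inner breaks at 3, outer runs 6 times
`hits` takes the values: 0 → 1 → 2 → 3 → 4 → 5 → 6 → 7 → 8 → 9 → 10 → 11 → 12 → 13 → 14 → 15 → 16 → 17 → 18

Answer: 18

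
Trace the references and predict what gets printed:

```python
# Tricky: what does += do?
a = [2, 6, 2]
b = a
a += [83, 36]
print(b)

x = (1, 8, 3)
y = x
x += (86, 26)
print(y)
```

Key concept: += behavior differs for mutable vs immutable.
Step by step:
`a = [2, 6, 2]` → a = [2, 6, 2]
`b = a` → b = [2, 6, 2] (same object as a)
`a += [83, 36]` → a = [2, 6, 2, 83, 36] (same object as b); b = [2, 6, 2, 83, 36] (same object as a)
`print(b)` → prints [2, 6, 2, 83, 36]
`x = (1, 8, 3)` → x = (1, 8, 3)
`y = x` → y = (1, 8, 3)
`x += (86, 26)` → x = (1, 8, 3, 86, 26)
`print(y)` → prints (1, 8, 3)

Answer:
[2, 6, 2, 83, 36]
(1, 8, 3)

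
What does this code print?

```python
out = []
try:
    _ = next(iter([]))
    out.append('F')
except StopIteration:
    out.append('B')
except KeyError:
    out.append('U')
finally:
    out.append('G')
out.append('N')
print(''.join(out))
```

Execution trace: 'B' (except StopIteration) → 'G' (finally) → 'N' (after the try/except). Output: BGN

Answer: BGN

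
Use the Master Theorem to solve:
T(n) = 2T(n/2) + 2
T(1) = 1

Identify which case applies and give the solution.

a=2, b=2, f(n)=2. log_2(2) = 1. Since c=0 < 1, Case 1 applies: T(n) = Θ(n^log_b(a)) = O(n).

Answer: O(n) - Case 1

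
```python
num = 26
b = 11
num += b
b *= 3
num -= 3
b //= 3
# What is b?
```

Trace:
`num = 26` → num = 26
`b = 11` → b = 11
`num += b` → num = 37
`b *= 3` → b = 33
`num -= 3` → num = 34
`b //= 3` → b = 11
So b = 11

Answer: 11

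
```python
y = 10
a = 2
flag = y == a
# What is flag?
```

Trace:
`y = 10` → y = 10
`a = 2` → a = 2
`flag = y == a` → flag = False
So flag = False

Answer: False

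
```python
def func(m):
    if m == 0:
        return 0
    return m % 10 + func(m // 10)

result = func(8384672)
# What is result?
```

Sum of digits of 8384672: 2 + 7 + 6 + 4 + 8 + 3 + 8 = 38

Answer: 38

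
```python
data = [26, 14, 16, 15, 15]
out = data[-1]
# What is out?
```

Trace:
`data = [26, 14, 16, 15, 15]` → data = [26, 14, 16, 15, 15]
`out = data[-1]` → out = 15
So out = 15

Answer: 15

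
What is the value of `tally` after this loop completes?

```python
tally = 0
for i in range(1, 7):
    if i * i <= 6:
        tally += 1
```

Count numbers where i² ≤ 6
`tally` takes the values: 0 → 1 → 2

Answer: 2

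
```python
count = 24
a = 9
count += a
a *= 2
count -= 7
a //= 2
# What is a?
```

Trace:
`count = 24` → count = 24
`a = 9` → a = 9
`count += a` → count = 33
`a *= 2` → a = 18
`count -= 7` → count = 26
`a //= 2` → a = 9
So a = 9

Answer: 9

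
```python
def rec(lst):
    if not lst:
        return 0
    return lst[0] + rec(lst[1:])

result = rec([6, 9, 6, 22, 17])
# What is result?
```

6 + 9 + 6 + 22 + 17 + 0 = 60

Answer: 60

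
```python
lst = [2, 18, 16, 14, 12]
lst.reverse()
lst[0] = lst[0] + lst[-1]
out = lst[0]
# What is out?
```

Trace:
`lst = [2, 18, 16, 14, 12]` → lst = [2, 18, 16, 14, 12]
`lst.reverse()` → lst = [12, 14, 16, 18, 2]
`lst[0] = lst[0] + lst[-1]` → lst = [14, 14, 16, 18, 2]
`out = lst[0]` → out = 14
So out = 14

Answer: 14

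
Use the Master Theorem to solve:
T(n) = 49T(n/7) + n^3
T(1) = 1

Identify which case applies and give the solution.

a=49, b=7, f(n)=n^3. log_7(49) = 2. Since c=3 > 2 and the regularity condition holds (49(n/7)^3 = (49/7^3)n^3 with 49/7^3 < 1), Case 3 applies: T(n) = Θ(f(n)) = O(n^3).

Answer: O(n^3) - Case 3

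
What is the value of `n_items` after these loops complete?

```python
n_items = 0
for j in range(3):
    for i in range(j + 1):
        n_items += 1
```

Triangle: 1 + 2 + ... + 3
`n_items` takes the values: 0 → 1 → 2 → 3 → 4 → 5 → 6

Answer: 6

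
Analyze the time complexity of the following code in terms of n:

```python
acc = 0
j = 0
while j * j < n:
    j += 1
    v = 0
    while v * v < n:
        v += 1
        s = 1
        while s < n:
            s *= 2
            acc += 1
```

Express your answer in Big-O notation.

Each loop level contributes: √n × √n × log n. Multiplying the contributions gives O(n log n).

Answer: O(n log n)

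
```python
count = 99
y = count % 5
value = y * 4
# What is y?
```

Trace:
`count = 99` → count = 99
`y = count % 5` → y = 4
`value = y * 4` → value = 16
So y = 4

Answer: 4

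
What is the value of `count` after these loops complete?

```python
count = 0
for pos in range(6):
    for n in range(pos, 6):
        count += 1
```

Upper triangle: 6 + 5 + ... + 1
`count` takes the values: 0 → 1 → 2 → 3 → 4 → 5 → 6 → 7 → 8 → 9 → 10 → 11 → 12 → 13 → 14 → 15 → 16 → 17 → 18 → 19 → 20 → 21

Answer: 21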